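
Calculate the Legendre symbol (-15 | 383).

1

Euler's criterion: (-15/383) ≡ 368^191 (mod 383).
368^2 ≡ 225 (mod 383)
368^4 ≡ 69 (mod 383)
368^8 ≡ 165 (mod 383)
368^16 ≡ 32 (mod 383)
368^32 ≡ 258 (mod 383)
368^64 ≡ 305 (mod 383)
368^128 ≡ 339 (mod 383)
368^191 = 368^(128+32+16+8+4+2+1) ≡ 1 (mod 383).
Result is 1, so (-15/383) = 1.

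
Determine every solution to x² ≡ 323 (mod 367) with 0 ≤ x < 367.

Since 367 ≡ 3 (mod 4), a square root of 323 is 323^((367+1)/4) = 323^92 mod 367.
Repeated squaring: 323^2≡101, 323^4≡292, 323^8≡120, 323^16≡87, 323^32≡229, 323^64≡327 (mod 367).
323^92 = 323^(64+16+8+4) ≡ 220 (mod 367).
Check: 220² = 48400 ≡ 323 (mod 367). The two roots are 147 and 220.

147, 220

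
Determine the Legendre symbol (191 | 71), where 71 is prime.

First reduce: 191 ≡ 49 (mod 71).
Reciprocity: 49 ≡ 1 and 71 ≡ 3 (mod 4), so (49/71) = +(71/49).
Reduce top mod 49: now compute (22/49).
Pull out 2: since 49 ≡ 1 (mod 8), (2/49) = +1.
Reciprocity: 11 ≡ 3 and 49 ≡ 1 (mod 4), so (11/49) = +(49/11).
Reduce top mod 11: now compute (5/11).
Reciprocity: 5 ≡ 1 and 11 ≡ 3 (mod 4), so (5/11) = +(11/5).
Reduce top mod 5: now compute (1/5).
Reached (1/5) = 1. Collecting the sign flips along the way, the symbol is +1.

1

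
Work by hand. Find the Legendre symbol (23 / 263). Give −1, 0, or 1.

1

Reciprocity: 23 ≡ 3 and 263 ≡ 3 (mod 4), so (23/263) = −(263/23).
Reduce top mod 23: now compute (10/23).
Pull out 2: since 23 ≡ 7 (mod 8), (2/23) = +1.
Reciprocity: 5 ≡ 1 and 23 ≡ 3 (mod 4), so (5/23) = +(23/5).
Reduce top mod 5: now compute (3/5).
Reciprocity: 3 ≡ 3 and 5 ≡ 1 (mod 4), so (3/5) = +(5/3).
Reduce top mod 3: now compute (2/3).
Pull out 2: since 3 ≡ 3 (mod 8), (2/3) = -1.
Reached (1/3) = 1. Collecting the sign flips along the way, the symbol is +1.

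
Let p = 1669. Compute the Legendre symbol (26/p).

Pull out 2: since 1669 ≡ 5 (mod 8), (2/1669) = -1.
Reciprocity: 13 ≡ 1 and 1669 ≡ 1 (mod 4), so (13/1669) = +(1669/13).
Reduce top mod 13: now compute (5/13).
Reciprocity: 5 ≡ 1 and 13 ≡ 1 (mod 4), so (5/13) = +(13/5).
Reduce top mod 5: now compute (3/5).
Reciprocity: 3 ≡ 3 and 5 ≡ 1 (mod 4), so (3/5) = +(5/3).
Reduce top mod 3: now compute (2/3).
Pull out 2: since 3 ≡ 3 (mod 8), (2/3) = -1.
Reached (1/3) = 1. Collecting the sign flips along the way, the symbol is +1.

1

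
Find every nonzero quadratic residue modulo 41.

1, 2, 4, 5, 8, 9, 10, 16, 18, 20, 21, 23, 25, 31, 32, 33, 36, 37, 39, 40

Square k = 1,…,20 (k and 41−k give the same square):
1²=1, 2²=4, 3²=9, 4²=16, 5²=25, 6²=36, 7²≡8, 8²≡23, 9²≡40, 10²≡18, 11²≡39, 12²≡21, 13²≡5, 14²≡32, 15²≡20, 16²≡10, 17²≡2, 18²≡37, 19²≡33, 20²≡31 (mod 41).
So the quadratic residues mod 41 are {1, 2, 4, 5, 8, 9, 10, 16, 18, 20, 21, 23, 25, 31, 32, 33, 36, 37, 39, 40}.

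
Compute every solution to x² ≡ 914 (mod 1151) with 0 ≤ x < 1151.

388, 763

Since 1151 ≡ 3 (mod 4), a square root of 914 is 914^((1151+1)/4) = 914^288 mod 1151.
Repeated squaring: 914^2≡921, 914^4≡1105, 914^8≡965, 914^16≡66, 914^32≡903, 914^64≡501, 914^128≡83, 914^256≡1134 (mod 1151).
914^288 = 914^(256+32) ≡ 763 (mod 1151).
Check: 763² = 582169 ≡ 914 (mod 1151). The two roots are 388 and 763.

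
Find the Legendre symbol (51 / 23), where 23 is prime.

-1

First reduce: 51 ≡ 5 (mod 23).
Reciprocity: 5 ≡ 1 and 23 ≡ 3 (mod 4), so (5/23) = +(23/5).
Reduce top mod 5: now compute (3/5).
Reciprocity: 3 ≡ 3 and 5 ≡ 1 (mod 4), so (3/5) = +(5/3).
Reduce top mod 3: now compute (2/3).
Pull out 2: since 3 ≡ 3 (mod 8), (2/3) = -1.
Reached (1/3) = 1. Collecting the sign flips along the way, the symbol is -1.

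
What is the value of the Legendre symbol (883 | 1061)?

Reciprocity: 883 ≡ 3 and 1061 ≡ 1 (mod 4), so (883/1061) = +(1061/883).
Reduce top mod 883: now compute (178/883).
Pull out 2: since 883 ≡ 3 (mod 8), (2/883) = -1.
Reciprocity: 89 ≡ 1 and 883 ≡ 3 (mod 4), so (89/883) = +(883/89).
Reduce top mod 89: now compute (82/89).
Pull out 2: since 89 ≡ 1 (mod 8), (2/89) = +1.
Reciprocity: 41 ≡ 1 and 89 ≡ 1 (mod 4), so (41/89) = +(89/41).
Reduce top mod 41: now compute (7/41).
Reciprocity: 7 ≡ 3 and 41 ≡ 1 (mod 4), so (7/41) = +(41/7).
Reduce top mod 7: now compute (6/7).
Pull out 2: since 7 ≡ 7 (mod 8), (2/7) = +1.
Reciprocity: 3 ≡ 3 and 7 ≡ 3 (mod 4), so (3/7) = −(7/3).
Reduce top mod 3: now compute (1/3).
Reached (1/3) = 1. Collecting the sign flips along the way, the symbol is +1.

1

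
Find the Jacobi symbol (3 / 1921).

Reciprocity: 3 ≡ 3 and 1921 ≡ 1 (mod 4), so (3/1921) = +(1921/3).
Reduce top mod 3: now compute (1/3).
Reached (1/3) = 1. Collecting the sign flips along the way, the symbol is +1.

1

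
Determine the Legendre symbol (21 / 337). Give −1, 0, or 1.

Reciprocity: 21 ≡ 1 and 337 ≡ 1 (mod 4), so (21/337) = +(337/21).
Reduce top mod 21: now compute (1/21).
Reached (1/21) = 1. Collecting the sign flips along the way, the symbol is +1.

1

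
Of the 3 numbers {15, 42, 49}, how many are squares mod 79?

2

(15/79) = -1 → non-residue.
(42/79) = +1 → QR.
(49/79) = +1 → QR.
Total quadratic residues among the 3: 2.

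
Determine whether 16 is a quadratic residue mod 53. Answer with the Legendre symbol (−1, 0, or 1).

Pull out 2^4: since 53 ≡ 5 (mod 8), (2/53) = -1, so (2/53)^4 = +1.
Reached (1/53) = 1. Collecting the sign flips along the way, the symbol is +1.

1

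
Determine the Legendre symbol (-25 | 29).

First reduce: -25 ≡ 4 (mod 29).
Pull out 2^2: since 29 ≡ 5 (mod 8), (2/29) = -1, so (2/29)^2 = +1.
Reached (1/29) = 1. Collecting the sign flips along the way, the symbol is +1.

1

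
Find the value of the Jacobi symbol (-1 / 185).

1

First reduce: -1 ≡ 184 (mod 185).
Pull out 2^3: since 185 ≡ 1 (mod 8), (2/185) = +1, so (2/185)^3 = +1.
Reciprocity: 23 ≡ 3 and 185 ≡ 1 (mod 4), so (23/185) = +(185/23).
Reduce top mod 23: now compute (1/23).
Reached (1/23) = 1. Collecting the sign flips along the way, the symbol is +1.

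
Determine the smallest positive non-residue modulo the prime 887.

5

(2/887) = +1, so 2 is a residue.
(3/887) = +1, so 3 is a residue.
(4/887) = +1, so 4 is a residue.
(5/887) = −1, so 5 is the smallest positive non-residue mod 887.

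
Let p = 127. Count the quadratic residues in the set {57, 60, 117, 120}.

(57/127) = -1 → non-residue.
(60/127) = +1 → QR.
(117/127) = +1 → QR.
(120/127) = +1 → QR.
Total quadratic residues among the 4: 3.

3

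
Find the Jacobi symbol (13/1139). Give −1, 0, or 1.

-1

Reciprocity: 13 ≡ 1 and 1139 ≡ 3 (mod 4), so (13/1139) = +(1139/13).
Reduce top mod 13: now compute (8/13).
Pull out 2^3: since 13 ≡ 5 (mod 8), (2/13) = -1, so (2/13)^3 = -1.
Reached (1/13) = 1. Collecting the sign flips along the way, the symbol is -1.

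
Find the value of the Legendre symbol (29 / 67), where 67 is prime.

Euler's criterion: (29/67) ≡ 29^33 (mod 67).
29^2 ≡ 37 (mod 67)
29^4 ≡ 29 (mod 67)
29^8 ≡ 37 (mod 67)
29^16 ≡ 29 (mod 67)
29^32 ≡ 37 (mod 67)
29^33 = 29^(32+1) ≡ 1 (mod 67).
Result is 1, so (29/67) = 1.

1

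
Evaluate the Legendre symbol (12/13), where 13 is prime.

1

Euler's criterion: (12/13) ≡ 12^6 (mod 13).
12^2 ≡ 1 (mod 13)
12^4 ≡ 1 (mod 13)
12^6 = 12^(4+2) ≡ 1 (mod 13).
Result is 1, so (12/13) = 1.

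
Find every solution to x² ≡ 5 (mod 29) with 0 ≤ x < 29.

11, 18

29 ≡ 1 (mod 4), so we find a root by search.
Trying successive values, 11² = 121 ≡ 5 (mod 29). The other root is 29 − 11 = 18.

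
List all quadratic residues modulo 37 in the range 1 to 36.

Square k = 1,…,18 (k and 37−k give the same square):
1²=1, 2²=4, 3²=9, 4²=16, 5²=25, 6²=36, 7²≡12, 8²≡27, 9²≡7, 10²≡26, 11²≡10, 12²≡33, 13²≡21, 14²≡11, 15²≡3, 16²≡34, 17²≡30, 18²≡28 (mod 37).
So the quadratic residues mod 37 are {1, 3, 4, 7, 9, 10, 11, 12, 16, 21, 25, 26, 27, 28, 30, 33, 34, 36}.

1, 3, 4, 7, 9, 10, 11, 12, 16, 21, 25, 26, 27, 28, 30, 33, 34, 36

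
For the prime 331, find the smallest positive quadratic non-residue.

2

(2/331) = −1, so 2 is the smallest positive non-residue mod 331.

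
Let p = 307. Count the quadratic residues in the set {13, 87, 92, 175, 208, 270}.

(13/307) = -1 → non-residue.
(87/307) = +1 → QR.
(92/307) = -1 → non-residue.
(175/307) = +1 → QR.
(208/307) = -1 → non-residue.
(270/307) = -1 → non-residue.
Total quadratic residues among the 6: 2.

2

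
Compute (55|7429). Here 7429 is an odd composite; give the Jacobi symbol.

1

Reciprocity: 55 ≡ 3 and 7429 ≡ 1 (mod 4), so (55/7429) = +(7429/55).
Reduce top mod 55: now compute (4/55).
Pull out 2^2: since 55 ≡ 7 (mod 8), (2/55) = +1, so (2/55)^2 = +1.
Reached (1/55) = 1. Collecting the sign flips along the way, the symbol is +1.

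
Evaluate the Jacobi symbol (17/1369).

1

Reciprocity: 17 ≡ 1 and 1369 ≡ 1 (mod 4), so (17/1369) = +(1369/17).
Reduce top mod 17: now compute (9/17).
Reciprocity: 9 ≡ 1 and 17 ≡ 1 (mod 4), so (9/17) = +(17/9).
Reduce top mod 9: now compute (8/9).
Pull out 2^3: since 9 ≡ 1 (mod 8), (2/9) = +1, so (2/9)^3 = +1.
Reached (1/9) = 1. Collecting the sign flips along the way, the symbol is +1.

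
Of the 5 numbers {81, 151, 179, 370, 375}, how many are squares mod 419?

3

(81/419) = +1 → QR.
(151/419) = +1 → QR.
(179/419) = -1 → non-residue.
(370/419) = -1 → non-residue.
(375/419) = +1 → QR.
Total quadratic residues among the 5: 3.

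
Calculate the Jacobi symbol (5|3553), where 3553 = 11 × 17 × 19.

Reciprocity: 5 ≡ 1 and 3553 ≡ 1 (mod 4), so (5/3553) = +(3553/5).
Reduce top mod 5: now compute (3/5).
Reciprocity: 3 ≡ 3 and 5 ≡ 1 (mod 4), so (3/5) = +(5/3).
Reduce top mod 3: now compute (2/3).
Pull out 2: since 3 ≡ 3 (mod 8), (2/3) = -1.
Reached (1/3) = 1. Collecting the sign flips along the way, the symbol is -1.

-1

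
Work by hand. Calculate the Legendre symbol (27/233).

-1

Reciprocity: 27 ≡ 3 and 233 ≡ 1 (mod 4), so (27/233) = +(233/27).
Reduce top mod 27: now compute (17/27).
Reciprocity: 17 ≡ 1 and 27 ≡ 3 (mod 4), so (17/27) = +(27/17).
Reduce top mod 17: now compute (10/17).
Pull out 2: since 17 ≡ 1 (mod 8), (2/17) = +1.
Reciprocity: 5 ≡ 1 and 17 ≡ 1 (mod 4), so (5/17) = +(17/5).
Reduce top mod 5: now compute (2/5).
Pull out 2: since 5 ≡ 5 (mod 8), (2/5) = -1.
Reached (1/5) = 1. Collecting the sign flips along the way, the symbol is -1.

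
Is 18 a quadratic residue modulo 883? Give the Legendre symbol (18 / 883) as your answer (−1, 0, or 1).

-1

Pull out 2: since 883 ≡ 3 (mod 8), (2/883) = -1.
Reciprocity: 9 ≡ 1 and 883 ≡ 3 (mod 4), so (9/883) = +(883/9).
Reduce top mod 9: now compute (1/9).
Reached (1/9) = 1. Collecting the sign flips along the way, the symbol is -1.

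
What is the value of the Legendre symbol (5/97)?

Euler's criterion: (5/97) ≡ 5^48 (mod 97).
5^2 ≡ 25 (mod 97)
5^4 ≡ 43 (mod 97)
5^8 ≡ 6 (mod 97)
5^16 ≡ 36 (mod 97)
5^32 ≡ 35 (mod 97)
5^48 = 5^(32+16) ≡ 96 (mod 97).
Result is 96 ≡ −1, so (5/97) = −1.

-1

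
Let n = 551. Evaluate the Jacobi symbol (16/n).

Pull out 2^4: since 551 ≡ 7 (mod 8), (2/551) = +1, so (2/551)^4 = +1.
Reached (1/551) = 1. Collecting the sign flips along the way, the symbol is +1.

1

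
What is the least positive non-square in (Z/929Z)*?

(2/929) = +1, so 2 is a residue.
(3/929) = −1, so 3 is the smallest positive non-residue mod 929.

3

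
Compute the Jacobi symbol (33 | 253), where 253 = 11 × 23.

Reciprocity: 33 ≡ 1 and 253 ≡ 1 (mod 4), so (33/253) = +(253/33).
Reduce top mod 33: now compute (22/33).
Pull out 2: since 33 ≡ 1 (mod 8), (2/33) = +1.
Reciprocity: 11 ≡ 3 and 33 ≡ 1 (mod 4), so (11/33) = +(33/11).
Reduce top mod 11: now compute (0/11).
Top reduces to 0: gcd > 1, so the symbol is 0.

0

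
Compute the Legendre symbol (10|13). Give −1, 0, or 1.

Euler's criterion: (10/13) ≡ 10^6 (mod 13).
10^2 ≡ 9 (mod 13)
10^4 ≡ 3 (mod 13)
10^6 = 10^(4+2) ≡ 1 (mod 13).
Result is 1, so (10/13) = 1.

1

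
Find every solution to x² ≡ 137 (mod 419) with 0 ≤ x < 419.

180, 239

Since 419 ≡ 3 (mod 4), a square root of 137 is 137^((419+1)/4) = 137^105 mod 419.
Repeated squaring: 137^2≡333, 137^4≡273, 137^8≡366, 137^16≡295, 137^32≡292, 137^64≡207 (mod 419).
137^105 = 137^(64+32+8+1) ≡ 180 (mod 419).
Check: 180² = 32400 ≡ 137 (mod 419). The two roots are 180 and 239.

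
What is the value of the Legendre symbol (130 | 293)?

-1

Pull out 2: since 293 ≡ 5 (mod 8), (2/293) = -1.
Reciprocity: 65 ≡ 1 and 293 ≡ 1 (mod 4), so (65/293) = +(293/65).
Reduce top mod 65: now compute (33/65).
Reciprocity: 33 ≡ 1 and 65 ≡ 1 (mod 4), so (33/65) = +(65/33).
Reduce top mod 33: now compute (32/33).
Pull out 2^5: since 33 ≡ 1 (mod 8), (2/33) = +1, so (2/33)^5 = +1.
Reached (1/33) = 1. Collecting the sign flips along the way, the symbol is -1.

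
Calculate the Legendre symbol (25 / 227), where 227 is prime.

1

Reciprocity: 25 ≡ 1 and 227 ≡ 3 (mod 4), so (25/227) = +(227/25).
Reduce top mod 25: now compute (2/25).
Pull out 2: since 25 ≡ 1 (mod 8), (2/25) = +1.
Reached (1/25) = 1. Collecting the sign flips along the way, the symbol is +1.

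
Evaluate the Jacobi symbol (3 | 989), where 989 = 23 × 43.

-1

Reciprocity: 3 ≡ 3 and 989 ≡ 1 (mod 4), so (3/989) = +(989/3).
Reduce top mod 3: now compute (2/3).
Pull out 2: since 3 ≡ 3 (mod 8), (2/3) = -1.
Reached (1/3) = 1. Collecting the sign flips along the way, the symbol is -1.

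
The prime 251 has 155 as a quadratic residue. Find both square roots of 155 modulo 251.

Since 251 ≡ 3 (mod 4), a square root of 155 is 155^((251+1)/4) = 155^63 mod 251.
Repeated squaring: 155^2≡180, 155^4≡21, 155^8≡190, 155^16≡207, 155^32≡179 (mod 251).
155^63 = 155^(32+16+8+4+2+1) ≡ 197 (mod 251).
Check: 197² = 38809 ≡ 155 (mod 251). The two roots are 54 and 197.

54, 197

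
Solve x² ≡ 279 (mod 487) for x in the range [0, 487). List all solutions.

124, 363

Since 487 ≡ 3 (mod 4), a square root of 279 is 279^((487+1)/4) = 279^122 mod 487.
Repeated squaring: 279^2≡408, 279^4≡397, 279^8≡308, 279^16≡386, 279^32≡461, 279^64≡189 (mod 487).
279^122 = 279^(64+32+16+8+2) ≡ 124 (mod 487).
Check: 124² = 15376 ≡ 279 (mod 487). The two roots are 124 and 363.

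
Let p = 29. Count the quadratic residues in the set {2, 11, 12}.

(2/29) = -1 → non-residue.
(11/29) = -1 → non-residue.
(12/29) = -1 → non-residue.
Total quadratic residues among the 3: 0.

0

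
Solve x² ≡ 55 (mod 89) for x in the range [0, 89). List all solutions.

12, 77

89 ≡ 1 (mod 4), so we find a root by search.
Trying successive values, 12² = 144 ≡ 55 (mod 89). The other root is 89 − 12 = 77.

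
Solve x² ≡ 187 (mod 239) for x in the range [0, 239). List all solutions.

67, 172

Since 239 ≡ 3 (mod 4), a square root of 187 is 187^((239+1)/4) = 187^60 mod 239.
Repeated squaring: 187^2≡75, 187^4≡128, 187^8≡132, 187^16≡216, 187^32≡51 (mod 239).
187^60 = 187^(32+16+8+4) ≡ 67 (mod 239).
Check: 67² = 4489 ≡ 187 (mod 239). The two roots are 67 and 172.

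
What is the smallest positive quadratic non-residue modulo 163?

2

(2/163) = −1, so 2 is the smallest positive non-residue mod 163.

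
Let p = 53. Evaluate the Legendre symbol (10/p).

1

Pull out 2: since 53 ≡ 5 (mod 8), (2/53) = -1.
Reciprocity: 5 ≡ 1 and 53 ≡ 1 (mod 4), so (5/53) = +(53/5).
Reduce top mod 5: now compute (3/5).
Reciprocity: 3 ≡ 3 and 5 ≡ 1 (mod 4), so (3/5) = +(5/3).
Reduce top mod 3: now compute (2/3).
Pull out 2: since 3 ≡ 3 (mod 8), (2/3) = -1.
Reached (1/3) = 1. Collecting the sign flips along the way, the symbol is +1.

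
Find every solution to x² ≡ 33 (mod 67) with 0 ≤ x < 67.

Since 67 ≡ 3 (mod 4), a square root of 33 is 33^((67+1)/4) = 33^17 mod 67.
Repeated squaring: 33^2≡17, 33^4≡21, 33^8≡39, 33^16≡47 (mod 67).
33^17 = 33^(16+1) ≡ 10 (mod 67).
Check: 10² = 100 ≡ 33 (mod 67). The two roots are 10 and 57.

10, 57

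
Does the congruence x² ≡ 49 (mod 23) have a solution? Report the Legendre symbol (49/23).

1

First reduce: 49 ≡ 3 (mod 23).
Reciprocity: 3 ≡ 3 and 23 ≡ 3 (mod 4), so (3/23) = −(23/3).
Reduce top mod 3: now compute (2/3).
Pull out 2: since 3 ≡ 3 (mod 8), (2/3) = -1.
Reached (1/3) = 1. Collecting the sign flips along the way, the symbol is +1.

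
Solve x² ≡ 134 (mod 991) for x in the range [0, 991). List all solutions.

46, 945

Since 991 ≡ 3 (mod 4), a square root of 134 is 134^((991+1)/4) = 134^248 mod 991.
Repeated squaring: 134^2≡118, 134^4≡50, 134^8≡518, 134^16≡754, 134^32≡673, 134^64≡42, 134^128≡773 (mod 991).
134^248 = 134^(128+64+32+16+8) ≡ 945 (mod 991).
Check: 945² = 893025 ≡ 134 (mod 991). The two roots are 46 and 945.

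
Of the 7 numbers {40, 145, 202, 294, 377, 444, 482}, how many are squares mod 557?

3

(40/557) = +1 → QR.
(145/557) = -1 → non-residue.
(202/557) = -1 → non-residue.
(294/557) = +1 → QR.
(377/557) = -1 → non-residue.
(444/557) = +1 → QR.
(482/557) = -1 → non-residue.
Total quadratic residues among the 7: 3.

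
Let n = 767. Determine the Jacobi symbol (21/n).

-1

Reciprocity: 21 ≡ 1 and 767 ≡ 3 (mod 4), so (21/767) = +(767/21).
Reduce top mod 21: now compute (11/21).
Reciprocity: 11 ≡ 3 and 21 ≡ 1 (mod 4), so (11/21) = +(21/11).
Reduce top mod 11: now compute (10/11).
Pull out 2: since 11 ≡ 3 (mod 8), (2/11) = -1.
Reciprocity: 5 ≡ 1 and 11 ≡ 3 (mod 4), so (5/11) = +(11/5).
Reduce top mod 5: now compute (1/5).
Reached (1/5) = 1. Collecting the sign flips along the way, the symbol is -1.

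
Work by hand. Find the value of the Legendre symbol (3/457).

Euler's criterion: (3/457) ≡ 3^228 (mod 457).
3^2 ≡ 9 (mod 457)
3^4 ≡ 81 (mod 457)
3^8 ≡ 163 (mod 457)
3^16 ≡ 63 (mod 457)
3^32 ≡ 313 (mod 457)
3^64 ≡ 171 (mod 457)
3^128 ≡ 450 (mod 457)
3^228 = 3^(128+64+32+4) ≡ 1 (mod 457).
Result is 1, so (3/457) = 1.

1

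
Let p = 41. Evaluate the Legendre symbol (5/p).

Reciprocity: 5 ≡ 1 and 41 ≡ 1 (mod 4), so (5/41) = +(41/5).
Reduce top mod 5: now compute (1/5).
Reached (1/5) = 1. Collecting the sign flips along the way, the symbol is +1.

1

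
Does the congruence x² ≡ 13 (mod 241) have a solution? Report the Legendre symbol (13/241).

-1

Reciprocity: 13 ≡ 1 and 241 ≡ 1 (mod 4), so (13/241) = +(241/13).
Reduce top mod 13: now compute (7/13).
Reciprocity: 7 ≡ 3 and 13 ≡ 1 (mod 4), so (7/13) = +(13/7).
Reduce top mod 7: now compute (6/7).
Pull out 2: since 7 ≡ 7 (mod 8), (2/7) = +1.
Reciprocity: 3 ≡ 3 and 7 ≡ 3 (mod 4), so (3/7) = −(7/3).
Reduce top mod 3: now compute (1/3).
Reached (1/3) = 1. Collecting the sign flips along the way, the symbol is -1.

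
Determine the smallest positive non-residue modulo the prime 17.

(2/17) = +1, so 2 is a residue.
(3/17) = −1, so 3 is the smallest positive non-residue mod 17.

3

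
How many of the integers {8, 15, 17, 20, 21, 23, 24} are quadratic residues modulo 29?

3

(8/29) = -1 → non-residue.
(15/29) = -1 → non-residue.
(17/29) = -1 → non-residue.
(20/29) = +1 → QR.
(21/29) = -1 → non-residue.
(23/29) = +1 → QR.
(24/29) = +1 → QR.
Total quadratic residues among the 7: 3.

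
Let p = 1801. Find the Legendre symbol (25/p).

1

Reciprocity: 25 ≡ 1 and 1801 ≡ 1 (mod 4), so (25/1801) = +(1801/25).
Reduce top mod 25: now compute (1/25).
Reached (1/25) = 1. Collecting the sign flips along the way, the symbol is +1.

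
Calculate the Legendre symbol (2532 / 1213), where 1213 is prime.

First reduce: 2532 ≡ 106 (mod 1213).
Pull out 2: since 1213 ≡ 5 (mod 8), (2/1213) = -1.
Reciprocity: 53 ≡ 1 and 1213 ≡ 1 (mod 4), so (53/1213) = +(1213/53).
Reduce top mod 53: now compute (47/53).
Reciprocity: 47 ≡ 3 and 53 ≡ 1 (mod 4), so (47/53) = +(53/47).
Reduce top mod 47: now compute (6/47).
Pull out 2: since 47 ≡ 7 (mod 8), (2/47) = +1.
Reciprocity: 3 ≡ 3 and 47 ≡ 3 (mod 4), so (3/47) = −(47/3).
Reduce top mod 3: now compute (2/3).
Pull out 2: since 3 ≡ 3 (mod 8), (2/3) = -1.
Reached (1/3) = 1. Collecting the sign flips along the way, the symbol is -1.

-1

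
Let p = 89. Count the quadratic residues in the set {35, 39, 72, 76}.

(35/89) = -1 → non-residue.
(39/89) = +1 → QR.
(72/89) = +1 → QR.
(76/89) = -1 → non-residue.
Total quadratic residues among the 4: 2.

2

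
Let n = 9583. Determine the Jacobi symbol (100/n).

Pull out 2^2: since 9583 ≡ 7 (mod 8), (2/9583) = +1, so (2/9583)^2 = +1.
Reciprocity: 25 ≡ 1 and 9583 ≡ 3 (mod 4), so (25/9583) = +(9583/25).
Reduce top mod 25: now compute (8/25).
Pull out 2^3: since 25 ≡ 1 (mod 8), (2/25) = +1, so (2/25)^3 = +1.
Reached (1/25) = 1. Collecting the sign flips along the way, the symbol is +1.

1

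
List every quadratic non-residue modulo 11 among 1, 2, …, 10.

2 6 7 8 10

Square k = 1,…,5 (k and 11−k give the same square):
1²=1, 2²=4, 3²=9, 4²≡5, 5²≡3 (mod 11).
The residues are {1, 3, 4, 5, 9}; the non-residues are the remaining 5 nonzero classes.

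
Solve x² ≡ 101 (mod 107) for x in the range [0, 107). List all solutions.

Since 107 ≡ 3 (mod 4), a square root of 101 is 101^((107+1)/4) = 101^27 mod 107.
Repeated squaring: 101^2≡36, 101^4≡12, 101^8≡37, 101^16≡85 (mod 107).
101^27 = 101^(16+8+2+1) ≡ 23 (mod 107).
Check: 23² = 529 ≡ 101 (mod 107). The two roots are 23 and 84.

23, 84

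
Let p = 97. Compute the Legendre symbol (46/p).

-1

Euler's criterion: (46/97) ≡ 46^48 (mod 97).
46^2 ≡ 79 (mod 97)
46^4 ≡ 33 (mod 97)
46^8 ≡ 22 (mod 97)
46^16 ≡ 96 (mod 97)
46^32 ≡ 1 (mod 97)
46^48 = 46^(32+16) ≡ 96 (mod 97).
Result is 96 ≡ −1, so (46/97) = −1.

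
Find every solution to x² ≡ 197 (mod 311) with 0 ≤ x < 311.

Since 311 ≡ 3 (mod 4), a square root of 197 is 197^((311+1)/4) = 197^78 mod 311.
Repeated squaring: 197^2≡245, 197^4≡2, 197^8≡4, 197^16≡16, 197^32≡256, 197^64≡226 (mod 311).
197^78 = 197^(64+8+4+2) ≡ 96 (mod 311).
Check: 96² = 9216 ≡ 197 (mod 311). The two roots are 96 and 215.

96, 215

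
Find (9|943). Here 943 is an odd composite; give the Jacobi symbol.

Reciprocity: 9 ≡ 1 and 943 ≡ 3 (mod 4), so (9/943) = +(943/9).
Reduce top mod 9: now compute (7/9).
Reciprocity: 7 ≡ 3 and 9 ≡ 1 (mod 4), so (7/9) = +(9/7).
Reduce top mod 7: now compute (2/7).
Pull out 2: since 7 ≡ 7 (mod 8), (2/7) = +1.
Reached (1/7) = 1. Collecting the sign flips along the way, the symbol is +1.

1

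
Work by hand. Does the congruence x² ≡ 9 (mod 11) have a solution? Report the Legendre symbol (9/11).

Reciprocity: 9 ≡ 1 and 11 ≡ 3 (mod 4), so (9/11) = +(11/9).
Reduce top mod 9: now compute (2/9).
Pull out 2: since 9 ≡ 1 (mod 8), (2/9) = +1.
Reached (1/9) = 1. Collecting the sign flips along the way, the symbol is +1.

1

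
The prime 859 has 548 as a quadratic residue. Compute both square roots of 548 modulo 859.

81, 778

Since 859 ≡ 3 (mod 4), a square root of 548 is 548^((859+1)/4) = 548^215 mod 859.
Repeated squaring: 548^2≡513, 548^4≡315, 548^8≡440, 548^16≡325, 548^32≡827, 548^64≡165, 548^128≡596 (mod 859).
548^215 = 548^(128+64+16+4+2+1) ≡ 81 (mod 859).
Check: 81² = 6561 ≡ 548 (mod 859). The two roots are 81 and 778.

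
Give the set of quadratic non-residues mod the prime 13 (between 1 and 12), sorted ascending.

Square k = 1,…,6 (k and 13−k give the same square):
1²=1, 2²=4, 3²=9, 4²≡3, 5²≡12, 6²≡10 (mod 13).
The residues are {1, 3, 4, 9, 10, 12}; the non-residues are the remaining 6 nonzero classes.

2,5,6,7,8,11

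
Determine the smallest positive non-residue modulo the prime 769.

7

(2/769) = +1, so 2 is a residue.
(3/769) = +1, so 3 is a residue.
(4/769) = +1, so 4 is a residue.
(5/769) = +1, so 5 is a residue.
(6/769) = +1, so 6 is a residue.
(7/769) = −1, so 7 is the smallest positive non-residue mod 769.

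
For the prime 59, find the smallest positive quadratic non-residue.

2

(2/59) = −1, so 2 is the smallest positive non-residue mod 59.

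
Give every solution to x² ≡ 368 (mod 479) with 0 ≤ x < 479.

61, 418

Since 479 ≡ 3 (mod 4), a square root of 368 is 368^((479+1)/4) = 368^120 mod 479.
Repeated squaring: 368^2≡346, 368^4≡445, 368^8≡198, 368^16≡405, 368^32≡207, 368^64≡218 (mod 479).
368^120 = 368^(64+32+16+8) ≡ 61 (mod 479).
Check: 61² = 3721 ≡ 368 (mod 479). The two roots are 61 and 418.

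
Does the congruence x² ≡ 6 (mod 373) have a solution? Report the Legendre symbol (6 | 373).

-1

Euler's criterion: (6/373) ≡ 6^186 (mod 373).
6^2 ≡ 36 (mod 373)
6^4 ≡ 177 (mod 373)
6^8 ≡ 370 (mod 373)
6^16 ≡ 9 (mod 373)
6^32 ≡ 81 (mod 373)
6^64 ≡ 220 (mod 373)
6^128 ≡ 283 (mod 373)
6^186 = 6^(128+32+16+8+2) ≡ 372 (mod 373).
Result is 372 ≡ −1, so (6/373) = −1.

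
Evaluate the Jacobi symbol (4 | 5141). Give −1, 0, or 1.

1

Pull out 2^2: since 5141 ≡ 5 (mod 8), (2/5141) = -1, so (2/5141)^2 = +1.
Reached (1/5141) = 1. Collecting the sign flips along the way, the symbol is +1.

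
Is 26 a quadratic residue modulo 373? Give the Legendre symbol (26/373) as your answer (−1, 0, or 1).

Pull out 2: since 373 ≡ 5 (mod 8), (2/373) = -1.
Reciprocity: 13 ≡ 1 and 373 ≡ 1 (mod 4), so (13/373) = +(373/13).
Reduce top mod 13: now compute (9/13).
Reciprocity: 9 ≡ 1 and 13 ≡ 1 (mod 4), so (9/13) = +(13/9).
Reduce top mod 9: now compute (4/9).
Pull out 2^2: since 9 ≡ 1 (mod 8), (2/9) = +1, so (2/9)^2 = +1.
Reached (1/9) = 1. Collecting the sign flips along the way, the symbol is -1.

-1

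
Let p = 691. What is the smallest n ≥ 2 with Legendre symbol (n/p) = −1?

2

(2/691) = −1, so 2 is the smallest positive non-residue mod 691.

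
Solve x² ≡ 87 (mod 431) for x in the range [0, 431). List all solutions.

100, 331

Since 431 ≡ 3 (mod 4), a square root of 87 is 87^((431+1)/4) = 87^108 mod 431.
Repeated squaring: 87^2≡242, 87^4≡379, 87^8≡118, 87^16≡132, 87^32≡184, 87^64≡238 (mod 431).
87^108 = 87^(64+32+8+4) ≡ 100 (mod 431).
Check: 100² = 10000 ≡ 87 (mod 431). The two roots are 100 and 331.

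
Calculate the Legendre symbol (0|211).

Top reduces to 0: gcd > 1, so the symbol is 0.

0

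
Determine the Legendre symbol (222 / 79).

1

First reduce: 222 ≡ 64 (mod 79).
Pull out 2^6: since 79 ≡ 7 (mod 8), (2/79) = +1, so (2/79)^6 = +1.
Reached (1/79) = 1. Collecting the sign flips along the way, the symbol is +1.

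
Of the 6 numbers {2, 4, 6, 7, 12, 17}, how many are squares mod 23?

4

(2/23) = +1 → QR.
(4/23) = +1 → QR.
(6/23) = +1 → QR.
(7/23) = -1 → non-residue.
(12/23) = +1 → QR.
(17/23) = -1 → non-residue.
Total quadratic residues among the 6: 4.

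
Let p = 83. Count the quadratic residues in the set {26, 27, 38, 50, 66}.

3

(26/83) = +1 → QR.
(27/83) = +1 → QR.
(38/83) = +1 → QR.
(50/83) = -1 → non-residue.
(66/83) = -1 → non-residue.
Total quadratic residues among the 5: 3.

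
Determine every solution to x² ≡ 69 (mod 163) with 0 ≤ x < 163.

Since 163 ≡ 3 (mod 4), a square root of 69 is 69^((163+1)/4) = 69^41 mod 163.
Repeated squaring: 69^2≡34, 69^4≡15, 69^8≡62, 69^16≡95, 69^32≡60 (mod 163).
69^41 = 69^(32+8+1) ≡ 118 (mod 163).
Check: 118² = 13924 ≡ 69 (mod 163). The two roots are 45 and 118.

45, 118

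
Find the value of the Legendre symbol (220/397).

Euler's criterion: (220/397) ≡ 220^198 (mod 397).
220^2 ≡ 363 (mod 397)
220^4 ≡ 362 (mod 397)
220^8 ≡ 34 (mod 397)
220^16 ≡ 362 (mod 397)
220^32 ≡ 34 (mod 397)
220^64 ≡ 362 (mod 397)
220^128 ≡ 34 (mod 397)
220^198 = 220^(128+64+4+2) ≡ 396 (mod 397).
Result is 396 ≡ −1, so (220/397) = −1.

-1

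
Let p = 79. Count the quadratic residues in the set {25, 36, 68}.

2

(25/79) = +1 → QR.
(36/79) = +1 → QR.
(68/79) = -1 → non-residue.
Total quadratic residues among the 3: 2.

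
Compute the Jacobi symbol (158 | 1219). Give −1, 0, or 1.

Pull out 2: since 1219 ≡ 3 (mod 8), (2/1219) = -1.
Reciprocity: 79 ≡ 3 and 1219 ≡ 3 (mod 4), so (79/1219) = −(1219/79).
Reduce top mod 79: now compute (34/79).
Pull out 2: since 79 ≡ 7 (mod 8), (2/79) = +1.
Reciprocity: 17 ≡ 1 and 79 ≡ 3 (mod 4), so (17/79) = +(79/17).
Reduce top mod 17: now compute (11/17).
Reciprocity: 11 ≡ 3 and 17 ≡ 1 (mod 4), so (11/17) = +(17/11).
Reduce top mod 11: now compute (6/11).
Pull out 2: since 11 ≡ 3 (mod 8), (2/11) = -1.
Reciprocity: 3 ≡ 3 and 11 ≡ 3 (mod 4), so (3/11) = −(11/3).
Reduce top mod 3: now compute (2/3).
Pull out 2: since 3 ≡ 3 (mod 8), (2/3) = -1.
Reached (1/3) = 1. Collecting the sign flips along the way, the symbol is -1.

-1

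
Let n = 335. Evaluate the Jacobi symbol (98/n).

1

Pull out 2: since 335 ≡ 7 (mod 8), (2/335) = +1.
Reciprocity: 49 ≡ 1 and 335 ≡ 3 (mod 4), so (49/335) = +(335/49).
Reduce top mod 49: now compute (41/49).
Reciprocity: 41 ≡ 1 and 49 ≡ 1 (mod 4), so (41/49) = +(49/41).
Reduce top mod 41: now compute (8/41).
Pull out 2^3: since 41 ≡ 1 (mod 8), (2/41) = +1, so (2/41)^3 = +1.
Reached (1/41) = 1. Collecting the sign flips along the way, the symbol is +1.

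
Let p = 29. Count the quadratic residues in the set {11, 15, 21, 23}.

1

(11/29) = -1 → non-residue.
(15/29) = -1 → non-residue.
(21/29) = -1 → non-residue.
(23/29) = +1 → QR.
Total quadratic residues among the 4: 1.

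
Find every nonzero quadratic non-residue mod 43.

2 3 5 7 8 12 18 19 20 22 26 27 28 29 30 32 33 34 37 39 42

Square k = 1,…,21 (k and 43−k give the same square):
1²=1, 2²=4, 3²=9, 4²=16, 5²=25, 6²=36, 7²≡6, 8²≡21, 9²≡38, 10²≡14, 11²≡35, 12²≡15, 13²≡40, 14²≡24, 15²≡10, 16²≡41, 17²≡31, 18²≡23, 19²≡17, 20²≡13, 21²≡11 (mod 43).
The residues are {1, 4, 6, 9, 10, 11, 13, 14, 15, 16, 17, 21, 23, 24, 25, 31, 35, 36, 38, 40, 41}; the non-residues are the remaining 21 nonzero classes.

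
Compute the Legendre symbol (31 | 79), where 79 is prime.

Euler's criterion: (31/79) ≡ 31^39 (mod 79).
31^2 ≡ 13 (mod 79)
31^4 ≡ 11 (mod 79)
31^8 ≡ 42 (mod 79)
31^16 ≡ 26 (mod 79)
31^32 ≡ 44 (mod 79)
31^39 = 31^(32+4+2+1) ≡ 1 (mod 79).
Result is 1, so (31/79) = 1.

1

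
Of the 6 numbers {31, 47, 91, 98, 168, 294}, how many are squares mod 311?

(31/311) = -1 → non-residue.
(47/311) = +1 → QR.
(91/311) = +1 → QR.
(98/311) = +1 → QR.
(168/311) = +1 → QR.
(294/311) = +1 → QR.
Total quadratic residues among the 6: 5.

5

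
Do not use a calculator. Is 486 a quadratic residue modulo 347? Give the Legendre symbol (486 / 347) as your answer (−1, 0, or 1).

Euler's criterion: (486/347) ≡ 139^173 (mod 347).
139^2 ≡ 236 (mod 347)
139^4 ≡ 176 (mod 347)
139^8 ≡ 93 (mod 347)
139^16 ≡ 321 (mod 347)
139^32 ≡ 329 (mod 347)
139^64 ≡ 324 (mod 347)
139^128 ≡ 182 (mod 347)
139^173 = 139^(128+32+8+4+1) ≡ 346 (mod 347).
Result is 346 ≡ −1, so (486/347) = −1.

-1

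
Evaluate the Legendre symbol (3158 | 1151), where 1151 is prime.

-1

First reduce: 3158 ≡ 856 (mod 1151).
Pull out 2^3: since 1151 ≡ 7 (mod 8), (2/1151) = +1, so (2/1151)^3 = +1.
Reciprocity: 107 ≡ 3 and 1151 ≡ 3 (mod 4), so (107/1151) = −(1151/107).
Reduce top mod 107: now compute (81/107).
Reciprocity: 81 ≡ 1 and 107 ≡ 3 (mod 4), so (81/107) = +(107/81).
Reduce top mod 81: now compute (26/81).
Pull out 2: since 81 ≡ 1 (mod 8), (2/81) = +1.
Reciprocity: 13 ≡ 1 and 81 ≡ 1 (mod 4), so (13/81) = +(81/13).
Reduce top mod 13: now compute (3/13).
Reciprocity: 3 ≡ 3 and 13 ≡ 1 (mod 4), so (3/13) = +(13/3).
Reduce top mod 3: now compute (1/3).
Reached (1/3) = 1. Collecting the sign flips along the way, the symbol is -1.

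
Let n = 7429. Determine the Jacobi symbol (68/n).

Pull out 2^2: since 7429 ≡ 5 (mod 8), (2/7429) = -1, so (2/7429)^2 = +1.
Reciprocity: 17 ≡ 1 and 7429 ≡ 1 (mod 4), so (17/7429) = +(7429/17).
Reduce top mod 17: now compute (0/17).
Top reduces to 0: gcd > 1, so the symbol is 0.

0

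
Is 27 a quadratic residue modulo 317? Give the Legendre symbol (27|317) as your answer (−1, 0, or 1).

Reciprocity: 27 ≡ 3 and 317 ≡ 1 (mod 4), so (27/317) = +(317/27).
Reduce top mod 27: now compute (20/27).
Pull out 2^2: since 27 ≡ 3 (mod 8), (2/27) = -1, so (2/27)^2 = +1.
Reciprocity: 5 ≡ 1 and 27 ≡ 3 (mod 4), so (5/27) = +(27/5).
Reduce top mod 5: now compute (2/5).
Pull out 2: since 5 ≡ 5 (mod 8), (2/5) = -1.
Reached (1/5) = 1. Collecting the sign flips along the way, the symbol is -1.

-1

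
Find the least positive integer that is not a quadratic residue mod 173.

2

(2/173) = −1, so 2 is the smallest positive non-residue mod 173.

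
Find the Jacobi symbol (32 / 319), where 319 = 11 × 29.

1

Pull out 2^5: since 319 ≡ 7 (mod 8), (2/319) = +1, so (2/319)^5 = +1.
Reached (1/319) = 1. Collecting the sign flips along the way, the symbol is +1.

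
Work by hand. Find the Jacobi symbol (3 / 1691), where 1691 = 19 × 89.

Reciprocity: 3 ≡ 3 and 1691 ≡ 3 (mod 4), so (3/1691) = −(1691/3).
Reduce top mod 3: now compute (2/3).
Pull out 2: since 3 ≡ 3 (mod 8), (2/3) = -1.
Reached (1/3) = 1. Collecting the sign flips along the way, the symbol is +1.

1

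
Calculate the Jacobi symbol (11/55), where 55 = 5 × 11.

0

Reciprocity: 11 ≡ 3 and 55 ≡ 3 (mod 4), so (11/55) = −(55/11).
Reduce top mod 11: now compute (0/11).
Top reduces to 0: gcd > 1, so the symbol is 0.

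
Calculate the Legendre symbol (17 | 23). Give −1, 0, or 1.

-1

Reciprocity: 17 ≡ 1 and 23 ≡ 3 (mod 4), so (17/23) = +(23/17).
Reduce top mod 17: now compute (6/17).
Pull out 2: since 17 ≡ 1 (mod 8), (2/17) = +1.
Reciprocity: 3 ≡ 3 and 17 ≡ 1 (mod 4), so (3/17) = +(17/3).
Reduce top mod 3: now compute (2/3).
Pull out 2: since 3 ≡ 3 (mod 8), (2/3) = -1.
Reached (1/3) = 1. Collecting the sign flips along the way, the symbol is -1.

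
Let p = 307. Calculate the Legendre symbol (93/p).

1

Euler's criterion: (93/307) ≡ 93^153 (mod 307).
93^2 ≡ 53 (mod 307)
93^4 ≡ 46 (mod 307)
93^8 ≡ 274 (mod 307)
93^16 ≡ 168 (mod 307)
93^32 ≡ 287 (mod 307)
93^64 ≡ 93 (mod 307)
93^128 ≡ 53 (mod 307)
93^153 = 93^(128+16+8+1) ≡ 1 (mod 307).
Result is 1, so (93/307) = 1.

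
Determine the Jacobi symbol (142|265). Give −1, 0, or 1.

Pull out 2: since 265 ≡ 1 (mod 8), (2/265) = +1.
Reciprocity: 71 ≡ 3 and 265 ≡ 1 (mod 4), so (71/265) = +(265/71).
Reduce top mod 71: now compute (52/71).
Pull out 2^2: since 71 ≡ 7 (mod 8), (2/71) = +1, so (2/71)^2 = +1.
Reciprocity: 13 ≡ 1 and 71 ≡ 3 (mod 4), so (13/71) = +(71/13).
Reduce top mod 13: now compute (6/13).
Pull out 2: since 13 ≡ 5 (mod 8), (2/13) = -1.
Reciprocity: 3 ≡ 3 and 13 ≡ 1 (mod 4), so (3/13) = +(13/3).
Reduce top mod 3: now compute (1/3).
Reached (1/3) = 1. Collecting the sign flips along the way, the symbol is -1.

-1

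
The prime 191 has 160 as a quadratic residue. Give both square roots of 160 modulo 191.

55, 136

Since 191 ≡ 3 (mod 4), a square root of 160 is 160^((191+1)/4) = 160^48 mod 191.
Repeated squaring: 160^2≡6, 160^4≡36, 160^8≡150, 160^16≡153, 160^32≡107 (mod 191).
160^48 = 160^(32+16) ≡ 136 (mod 191).
Check: 136² = 18496 ≡ 160 (mod 191). The two roots are 55 and 136.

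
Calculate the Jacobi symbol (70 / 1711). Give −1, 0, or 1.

Pull out 2: since 1711 ≡ 7 (mod 8), (2/1711) = +1.
Reciprocity: 35 ≡ 3 and 1711 ≡ 3 (mod 4), so (35/1711) = −(1711/35).
Reduce top mod 35: now compute (31/35).
Reciprocity: 31 ≡ 3 and 35 ≡ 3 (mod 4), so (31/35) = −(35/31).
Reduce top mod 31: now compute (4/31).
Pull out 2^2: since 31 ≡ 7 (mod 8), (2/31) = +1, so (2/31)^2 = +1.
Reached (1/31) = 1. Collecting the sign flips along the way, the symbol is +1.

1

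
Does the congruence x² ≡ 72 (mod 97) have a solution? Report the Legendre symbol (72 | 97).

1

Euler's criterion: (72/97) ≡ 72^48 (mod 97).
72^2 ≡ 43 (mod 97)
72^4 ≡ 6 (mod 97)
72^8 ≡ 36 (mod 97)
72^16 ≡ 35 (mod 97)
72^32 ≡ 61 (mod 97)
72^48 = 72^(32+16) ≡ 1 (mod 97).
Result is 1, so (72/97) = 1.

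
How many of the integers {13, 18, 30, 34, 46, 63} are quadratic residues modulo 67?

(13/67) = -1 → non-residue.
(18/67) = -1 → non-residue.
(30/67) = -1 → non-residue.
(34/67) = -1 → non-residue.
(46/67) = -1 → non-residue.
(63/67) = -1 → non-residue.
Total quadratic residues among the 6: 0.

0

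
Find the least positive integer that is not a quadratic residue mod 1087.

3

(2/1087) = +1, so 2 is a residue.
(3/1087) = −1, so 3 is the smallest positive non-residue mod 1087.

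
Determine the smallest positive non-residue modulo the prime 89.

(2/89) = +1, so 2 is a residue.
(3/89) = −1, so 3 is the smallest positive non-residue mod 89.

3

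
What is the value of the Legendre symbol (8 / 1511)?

1

Pull out 2^3: since 1511 ≡ 7 (mod 8), (2/1511) = +1, so (2/1511)^3 = +1.
Reached (1/1511) = 1. Collecting the sign flips along the way, the symbol is +1.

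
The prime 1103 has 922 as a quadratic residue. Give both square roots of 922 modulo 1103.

Since 1103 ≡ 3 (mod 4), a square root of 922 is 922^((1103+1)/4) = 922^276 mod 1103.
Repeated squaring: 922^2≡774, 922^4≡147, 922^8≡652, 922^16≡449, 922^32≡855, 922^64≡839, 922^128≡207, 922^256≡935 (mod 1103).
922^276 = 922^(256+16+4) ≡ 1058 (mod 1103).
Check: 1058² = 1119364 ≡ 922 (mod 1103). The two roots are 45 and 1058.

45, 1058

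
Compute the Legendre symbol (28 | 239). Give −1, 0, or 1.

Euler's criterion: (28/239) ≡ 28^119 (mod 239).
28^2 ≡ 67 (mod 239)
28^4 ≡ 187 (mod 239)
28^8 ≡ 75 (mod 239)
28^16 ≡ 128 (mod 239)
28^32 ≡ 132 (mod 239)
28^64 ≡ 216 (mod 239)
28^119 = 28^(64+32+16+4+2+1) ≡ 238 (mod 239).
Result is 238 ≡ −1, so (28/239) = −1.

-1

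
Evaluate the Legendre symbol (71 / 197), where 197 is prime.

-1

Reciprocity: 71 ≡ 3 and 197 ≡ 1 (mod 4), so (71/197) = +(197/71).
Reduce top mod 71: now compute (55/71).
Reciprocity: 55 ≡ 3 and 71 ≡ 3 (mod 4), so (55/71) = −(71/55).
Reduce top mod 55: now compute (16/55).
Pull out 2^4: since 55 ≡ 7 (mod 8), (2/55) = +1, so (2/55)^4 = +1.
Reached (1/55) = 1. Collecting the sign flips along the way, the symbol is -1.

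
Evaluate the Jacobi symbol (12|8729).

-1

Pull out 2^2: since 8729 ≡ 1 (mod 8), (2/8729) = +1, so (2/8729)^2 = +1.
Reciprocity: 3 ≡ 3 and 8729 ≡ 1 (mod 4), so (3/8729) = +(8729/3).
Reduce top mod 3: now compute (2/3).
Pull out 2: since 3 ≡ 3 (mod 8), (2/3) = -1.
Reached (1/3) = 1. Collecting the sign flips along the way, the symbol is -1.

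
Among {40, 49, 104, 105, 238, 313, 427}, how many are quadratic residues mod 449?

(40/449) = +1 → QR.
(49/449) = +1 → QR.
(104/449) = -1 → non-residue.
(105/449) = -1 → non-residue.
(238/449) = -1 → non-residue.
(313/449) = -1 → non-residue.
(427/449) = +1 → QR.
Total quadratic residues among the 7: 3.

3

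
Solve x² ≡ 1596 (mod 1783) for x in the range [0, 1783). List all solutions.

591, 1192

Since 1783 ≡ 3 (mod 4), a square root of 1596 is 1596^((1783+1)/4) = 1596^446 mod 1783.
Repeated squaring: 1596^2≡1092, 1596^4≡1420, 1596^8≡1610, 1596^16≡1401, 1596^32≡1501, 1596^64≡1072, 1596^128≡932, 1596^256≡303 (mod 1783).
1596^446 = 1596^(256+128+32+16+8+4+2) ≡ 1192 (mod 1783).
Check: 1192² = 1420864 ≡ 1596 (mod 1783). The two roots are 591 and 1192.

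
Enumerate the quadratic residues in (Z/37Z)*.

1 3 4 7 9 10 11 12 16 21 25 26 27 28 30 33 34 36

Square k = 1,…,18 (k and 37−k give the same square):
1²=1, 2²=4, 3²=9, 4²=16, 5²=25, 6²=36, 7²≡12, 8²≡27, 9²≡7, 10²≡26, 11²≡10, 12²≡33, 13²≡21, 14²≡11, 15²≡3, 16²≡34, 17²≡30, 18²≡28 (mod 37).
So the quadratic residues mod 37 are {1, 3, 4, 7, 9, 10, 11, 12, 16, 21, 25, 26, 27, 28, 30, 33, 34, 36}.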